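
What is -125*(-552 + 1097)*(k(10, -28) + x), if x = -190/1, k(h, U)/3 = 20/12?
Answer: 12603125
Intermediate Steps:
k(h, U) = 5 (k(h, U) = 3*(20/12) = 3*(20*(1/12)) = 3*(5/3) = 5)
x = -190 ≈ -190.00
-125*(-552 + 1097)*(k(10, -28) + x) = -125*(-552 + 1097)*(5 - 190) = -68125*(-185) = -125*(-100825) = 12603125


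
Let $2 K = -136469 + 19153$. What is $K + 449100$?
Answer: $390442$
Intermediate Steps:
$K = -58658$ ($K = \frac{-136469 + 19153}{2} = \frac{1}{2} \left(-117316\right) = -58658$)
$K + 449100 = -58658 + 449100 = 390442$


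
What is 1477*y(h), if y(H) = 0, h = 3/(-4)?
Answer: 0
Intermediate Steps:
h = -¾ (h = 3*(-¼) = -¾ ≈ -0.75000)
1477*y(h) = 1477*0 = 0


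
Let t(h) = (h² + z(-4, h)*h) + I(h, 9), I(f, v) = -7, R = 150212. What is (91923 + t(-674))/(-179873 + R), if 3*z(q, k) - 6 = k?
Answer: -2088808/88983 ≈ -23.474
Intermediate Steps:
z(q, k) = 2 + k/3
t(h) = -7 + h² + h*(2 + h/3) (t(h) = (h² + (2 + h/3)*h) - 7 = (h² + h*(2 + h/3)) - 7 = -7 + h² + h*(2 + h/3))
(91923 + t(-674))/(-179873 + R) = (91923 + (-7 + 2*(-674) + (4/3)*(-674)²))/(-179873 + 150212) = (91923 + (-7 - 1348 + (4/3)*454276))/(-29661) = (91923 + (-7 - 1348 + 1817104/3))*(-1/29661) = (91923 + 1813039/3)*(-1/29661) = (2088808/3)*(-1/29661) = -2088808/88983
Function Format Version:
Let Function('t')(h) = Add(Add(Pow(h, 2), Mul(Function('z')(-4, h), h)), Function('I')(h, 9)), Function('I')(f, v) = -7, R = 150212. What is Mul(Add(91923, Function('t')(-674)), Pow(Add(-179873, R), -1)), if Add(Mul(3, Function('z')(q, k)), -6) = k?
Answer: Rational(-2088808, 88983) ≈ -23.474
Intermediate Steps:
Function('z')(q, k) = Add(2, Mul(Rational(1, 3), k))
Function('t')(h) = Add(-7, Pow(h, 2), Mul(h, Add(2, Mul(Rational(1, 3), h)))) (Function('t')(h) = Add(Add(Pow(h, 2), Mul(Add(2, Mul(Rational(1, 3), h)), h)), -7) = Add(Add(Pow(h, 2), Mul(h, Add(2, Mul(Rational(1, 3), h)))), -7) = Add(-7, Pow(h, 2), Mul(h, Add(2, Mul(Rational(1, 3), h)))))
Mul(Add(91923, Function('t')(-674)), Pow(Add(-179873, R), -1)) = Mul(Add(91923, Add(-7, Mul(2, -674), Mul(Rational(4, 3), Pow(-674, 2)))), Pow(Add(-179873, 150212), -1)) = Mul(Add(91923, Add(-7, -1348, Mul(Rational(4, 3), 454276))), Pow(-29661, -1)) = Mul(Add(91923, Add(-7, -1348, Rational(1817104, 3))), Rational(-1, 29661)) = Mul(Add(91923, Rational(1813039, 3)), Rational(-1, 29661)) = Mul(Rational(2088808, 3), Rational(-1, 29661)) = Rational(-2088808, 88983)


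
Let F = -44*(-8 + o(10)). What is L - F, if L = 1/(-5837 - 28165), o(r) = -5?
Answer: -19449145/34002 ≈ -572.00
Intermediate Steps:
L = -1/34002 (L = 1/(-34002) = -1/34002 ≈ -2.9410e-5)
F = 572 (F = -44*(-8 - 5) = -44*(-13) = 572)
L - F = -1/34002 - 1*572 = -1/34002 - 572 = -19449145/34002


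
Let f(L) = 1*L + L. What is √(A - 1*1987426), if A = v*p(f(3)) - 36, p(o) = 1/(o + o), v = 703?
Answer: I*√71546523/6 ≈ 1409.8*I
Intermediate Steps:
f(L) = 2*L (f(L) = L + L = 2*L)
p(o) = 1/(2*o)
A = 271/12 (A = 703*(1/(2*((2*3)))) - 36 = 703*((½)/6) - 36 = 703*((½)*(⅙)) - 36 = 703*(1/12) - 36 = 703/12 - 36 = 271/12 ≈ 22.583)
√(A - 1*1987426) = √(271/12 - 1*1987426) = √(271/12 - 1987426) = √(-23848841/12) = I*√71546523/6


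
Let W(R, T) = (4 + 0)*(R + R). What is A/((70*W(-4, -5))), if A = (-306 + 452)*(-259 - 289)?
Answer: 10001/280 ≈ 35.718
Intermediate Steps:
W(R, T) = 8*R (W(R, T) = 4*(2*R) = 8*R)
A = -80008 (A = 146*(-548) = -80008)
A/((70*W(-4, -5))) = -80008/(70*(8*(-4))) = -80008/(70*(-32)) = -80008/(-2240) = -80008*(-1/2240) = 10001/280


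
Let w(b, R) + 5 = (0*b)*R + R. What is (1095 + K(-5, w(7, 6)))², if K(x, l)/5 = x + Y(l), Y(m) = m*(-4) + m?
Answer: 1113025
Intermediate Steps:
Y(m) = -3*m (Y(m) = -4*m + m = -3*m)
w(b, R) = -5 + R (w(b, R) = -5 + ((0*b)*R + R) = -5 + (0*R + R) = -5 + (0 + R) = -5 + R)
K(x, l) = -15*l + 5*x (K(x, l) = 5*(x - 3*l) = -15*l + 5*x)
(1095 + K(-5, w(7, 6)))² = (1095 + (-15*(-5 + 6) + 5*(-5)))² = (1095 + (-15*1 - 25))² = (1095 + (-15 - 25))² = (1095 - 40)² = 1055² = 1113025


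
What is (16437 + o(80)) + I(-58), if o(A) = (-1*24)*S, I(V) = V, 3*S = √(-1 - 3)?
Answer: 16379 - 16*I ≈ 16379.0 - 16.0*I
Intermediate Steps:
S = 2*I/3 (S = √(-1 - 3)/3 = √(-4)/3 = (2*I)/3 = 2*I/3 ≈ 0.66667*I)
o(A) = -16*I (o(A) = (-1*24)*(2*I/3) = -16*I)
(16437 + o(80)) + I(-58) = (16437 - 16*I) - 58 = 16379 - 16*I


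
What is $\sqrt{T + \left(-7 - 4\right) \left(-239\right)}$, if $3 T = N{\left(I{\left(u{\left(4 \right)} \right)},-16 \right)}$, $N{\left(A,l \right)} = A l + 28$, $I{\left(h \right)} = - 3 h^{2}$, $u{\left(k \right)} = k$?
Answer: $\frac{\sqrt{26049}}{3} \approx 53.799$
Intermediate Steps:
$N{\left(A,l \right)} = 28 + A l$
$T = \frac{796}{3}$ ($T = \frac{28 + - 3 \cdot 4^{2} \left(-16\right)}{3} = \frac{28 + \left(-3\right) 16 \left(-16\right)}{3} = \frac{28 - -768}{3} = \frac{28 + 768}{3} = \frac{1}{3} \cdot 796 = \frac{796}{3} \approx 265.33$)
$\sqrt{T + \left(-7 - 4\right) \left(-239\right)} = \sqrt{\frac{796}{3} + \left(-7 - 4\right) \left(-239\right)} = \sqrt{\frac{796}{3} - -2629} = \sqrt{\frac{796}{3} + 2629} = \sqrt{\frac{8683}{3}} = \frac{\sqrt{26049}}{3}$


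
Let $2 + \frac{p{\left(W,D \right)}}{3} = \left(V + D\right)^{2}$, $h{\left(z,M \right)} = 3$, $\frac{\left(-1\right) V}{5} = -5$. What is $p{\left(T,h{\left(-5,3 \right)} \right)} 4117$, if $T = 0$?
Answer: $9658482$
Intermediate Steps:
$V = 25$ ($V = \left(-5\right) \left(-5\right) = 25$)
$p{\left(W,D \right)} = -6 + 3 \left(25 + D\right)^{2}$
$p{\left(T,h{\left(-5,3 \right)} \right)} 4117 = \left(-6 + 3 \left(25 + 3\right)^{2}\right) 4117 = \left(-6 + 3 \cdot 28^{2}\right) 4117 = \left(-6 + 3 \cdot 784\right) 4117 = \left(-6 + 2352\right) 4117 = 2346 \cdot 4117 = 9658482$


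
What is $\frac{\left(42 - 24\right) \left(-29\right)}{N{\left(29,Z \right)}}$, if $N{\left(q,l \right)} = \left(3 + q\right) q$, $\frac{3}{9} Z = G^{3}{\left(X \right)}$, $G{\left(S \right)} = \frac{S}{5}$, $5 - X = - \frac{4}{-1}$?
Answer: $- \frac{9}{16} \approx -0.5625$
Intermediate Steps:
$X = 1$ ($X = 5 - - \frac{4}{-1} = 5 - \left(-4\right) \left(-1\right) = 5 - 4 = 1$)
$G{\left(S \right)} = \frac{S}{5}$ ($G{\left(S \right)} = S \frac{1}{5} = \frac{S}{5}$)
$Z = \frac{3}{125}$ ($Z = 3 \left(\frac{1}{5} \cdot 1\right)^{3} = \frac{3}{125} \approx 0.024$)
$N{\left(q,l \right)} = q \left(3 + q\right)$
$\frac{\left(42 - 24\right) \left(-29\right)}{N{\left(29,Z \right)}} = \frac{\left(42 - 24\right) \left(-29\right)}{29 \left(3 + 29\right)} = \frac{18 \left(-29\right)}{29 \cdot 32} = - \frac{522}{928} = \left(-522\right) \frac{1}{928} = - \frac{9}{16}$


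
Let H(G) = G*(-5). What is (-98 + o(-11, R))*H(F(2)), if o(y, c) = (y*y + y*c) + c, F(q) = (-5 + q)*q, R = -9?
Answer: 3390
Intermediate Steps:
F(q) = q*(-5 + q)
H(G) = -5*G
o(y, c) = c + y**2 + c*y (o(y, c) = (y**2 + c*y) + c = c + y**2 + c*y)
(-98 + o(-11, R))*H(F(2)) = (-98 + (-9 + (-11)**2 - 9*(-11)))*(-10*(-5 + 2)) = (-98 + (-9 + 121 + 99))*(-10*(-3)) = (-98 + 211)*(-5*(-6)) = 113*30 = 3390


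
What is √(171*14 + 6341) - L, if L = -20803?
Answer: 20803 + √8735 ≈ 20896.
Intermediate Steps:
√(171*14 + 6341) - L = √(171*14 + 6341) - 1*(-20803) = √(2394 + 6341) + 20803 = √8735 + 20803 = 20803 + √8735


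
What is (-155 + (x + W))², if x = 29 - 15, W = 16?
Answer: 15625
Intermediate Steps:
x = 14
(-155 + (x + W))² = (-155 + (14 + 16))² = (-155 + 30)² = (-125)² = 15625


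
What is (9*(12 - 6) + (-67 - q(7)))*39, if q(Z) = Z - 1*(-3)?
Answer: -897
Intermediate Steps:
q(Z) = 3 + Z (q(Z) = Z + 3 = 3 + Z)
(9*(12 - 6) + (-67 - q(7)))*39 = (9*(12 - 6) + (-67 - (3 + 7)))*39 = (9*6 + (-67 - 1*10))*39 = (54 + (-67 - 10))*39 = (54 - 77)*39 = -23*39 = -897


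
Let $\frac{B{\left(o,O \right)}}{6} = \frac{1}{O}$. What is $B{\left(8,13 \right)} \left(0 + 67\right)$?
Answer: $\frac{402}{13} \approx 30.923$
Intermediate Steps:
$B{\left(o,O \right)} = \frac{6}{O}$
$B{\left(8,13 \right)} \left(0 + 67\right) = \frac{6}{13} \left(0 + 67\right) = 6 \cdot \frac{1}{13} \cdot 67 = \frac{6}{13} \cdot 67 = \frac{402}{13}$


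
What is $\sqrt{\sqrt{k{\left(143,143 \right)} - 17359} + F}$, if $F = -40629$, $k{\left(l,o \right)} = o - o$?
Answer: $\sqrt{-40629 + i \sqrt{17359}} \approx 0.3268 + 201.57 i$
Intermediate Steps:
$k{\left(l,o \right)} = 0$
$\sqrt{\sqrt{k{\left(143,143 \right)} - 17359} + F} = \sqrt{\sqrt{0 - 17359} - 40629} = \sqrt{\sqrt{-17359} - 40629} = \sqrt{i \sqrt{17359} - 40629} = \sqrt{-40629 + i \sqrt{17359}}$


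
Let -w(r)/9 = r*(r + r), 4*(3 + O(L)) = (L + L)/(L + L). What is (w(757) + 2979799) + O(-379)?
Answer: -29340343/4 ≈ -7.3351e+6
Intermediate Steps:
O(L) = -11/4 (O(L) = -3 + ((L + L)/(L + L))/4 = -3 + ((2*L)/((2*L)))/4 = -3 + ((2*L)*(1/(2*L)))/4 = -3 + (1/4)*1 = -3 + 1/4 = -11/4)
w(r) = -18*r**2 (w(r) = -9*r*(r + r) = -9*r*2*r = -18*r**2)
(w(757) + 2979799) + O(-379) = (-18*757**2 + 2979799) - 11/4 = (-18*573049 + 2979799) - 11/4 = (-10314882 + 2979799) - 11/4 = -7335083 - 11/4 = -29340343/4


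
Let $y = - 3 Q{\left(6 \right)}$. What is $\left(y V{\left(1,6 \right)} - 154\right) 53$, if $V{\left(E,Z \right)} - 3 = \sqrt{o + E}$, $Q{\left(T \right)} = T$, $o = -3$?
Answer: $-11024 - 954 i \sqrt{2} \approx -11024.0 - 1349.2 i$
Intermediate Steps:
$V{\left(E,Z \right)} = 3 + \sqrt{-3 + E}$
$y = -18$ ($y = \left(-3\right) 6 = -18$)
$\left(y V{\left(1,6 \right)} - 154\right) 53 = \left(- 18 \left(3 + \sqrt{-3 + 1}\right) - 154\right) 53 = \left(- 18 \left(3 + \sqrt{-2}\right) - 154\right) 53 = \left(- 18 \left(3 + i \sqrt{2}\right) - 154\right) 53 = \left(\left(-54 - 18 i \sqrt{2}\right) - 154\right) 53 = \left(-208 - 18 i \sqrt{2}\right) 53 = -11024 - 954 i \sqrt{2}$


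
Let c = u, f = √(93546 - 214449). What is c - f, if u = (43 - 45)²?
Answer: 4 - I*√120903 ≈ 4.0 - 347.71*I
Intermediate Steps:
f = I*√120903 (f = √(-120903) = I*√120903 ≈ 347.71*I)
u = 4 (u = (-2)² = 4)
c = 4
c - f = 4 - I*√120903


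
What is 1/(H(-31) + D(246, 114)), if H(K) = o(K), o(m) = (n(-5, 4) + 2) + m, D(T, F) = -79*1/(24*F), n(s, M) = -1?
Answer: -2736/82159 ≈ -0.033301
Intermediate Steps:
D(T, F) = -79/(24*F) (D(T, F) = -79*1/(24*F) = -79/(24*F))
o(m) = 1 + m (o(m) = (-1 + 2) + m = 1 + m)
H(K) = 1 + K
1/(H(-31) + D(246, 114)) = 1/((1 - 31) - 79/24/114) = 1/(-30 - 79/24*1/114) = 1/(-30 - 79/2736) = 1/(-82159/2736) = -2736/82159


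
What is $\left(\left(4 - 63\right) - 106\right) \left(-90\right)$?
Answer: $14850$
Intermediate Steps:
$\left(\left(4 - 63\right) - 106\right) \left(-90\right) = \left(-59 - 106\right) \left(-90\right) = \left(-165\right) \left(-90\right) = 14850$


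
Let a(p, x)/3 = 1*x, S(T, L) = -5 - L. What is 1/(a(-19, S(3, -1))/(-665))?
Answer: 665/12 ≈ 55.417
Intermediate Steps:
a(p, x) = 3*x (a(p, x) = 3*(1*x) = 3*x)
1/(a(-19, S(3, -1))/(-665)) = 1/((3*(-5 - 1*(-1)))/(-665)) = 1/((3*(-5 + 1))*(-1/665)) = 1/((3*(-4))*(-1/665)) = 1/(-12*(-1/665)) = 1/(12/665) = 665/12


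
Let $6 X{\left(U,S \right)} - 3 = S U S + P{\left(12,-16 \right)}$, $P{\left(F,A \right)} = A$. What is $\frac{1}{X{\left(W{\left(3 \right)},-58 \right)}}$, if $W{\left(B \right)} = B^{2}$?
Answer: $\frac{6}{30263} \approx 0.00019826$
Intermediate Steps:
$X{\left(U,S \right)} = - \frac{13}{6} + \frac{U S^{2}}{6}$ ($X{\left(U,S \right)} = \frac{1}{2} + \frac{S U S - 16}{6} = \frac{1}{2} + \frac{U S^{2} - 16}{6} = \frac{1}{2} + \frac{-16 + U S^{2}}{6} = \frac{1}{2} + \left(- \frac{8}{3} + \frac{U S^{2}}{6}\right) = - \frac{13}{6} + \frac{U S^{2}}{6}$)
$\frac{1}{X{\left(W{\left(3 \right)},-58 \right)}} = \frac{1}{- \frac{13}{6} + \frac{3^{2} \left(-58\right)^{2}}{6}} = \frac{1}{- \frac{13}{6} + \frac{1}{6} \cdot 9 \cdot 3364} = \frac{1}{- \frac{13}{6} + 5046} = \frac{1}{\frac{30263}{6}} = \frac{6}{30263}$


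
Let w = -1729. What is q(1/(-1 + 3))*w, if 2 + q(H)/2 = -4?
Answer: 20748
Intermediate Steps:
q(H) = -12 (q(H) = -4 + 2*(-4) = -4 - 8 = -12)
q(1/(-1 + 3))*w = -12*(-1729) = 20748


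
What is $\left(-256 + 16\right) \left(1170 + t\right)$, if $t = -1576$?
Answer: $97440$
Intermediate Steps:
$\left(-256 + 16\right) \left(1170 + t\right) = \left(-256 + 16\right) \left(1170 - 1576\right) = \left(-240\right) \left(-406\right) = 97440$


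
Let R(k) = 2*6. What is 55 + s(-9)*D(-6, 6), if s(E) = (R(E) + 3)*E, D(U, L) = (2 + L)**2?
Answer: -8585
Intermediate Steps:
R(k) = 12
s(E) = 15*E (s(E) = (12 + 3)*E = 15*E)
55 + s(-9)*D(-6, 6) = 55 + (15*(-9))*(2 + 6)**2 = 55 - 135*8**2 = 55 - 135*64 = 55 - 8640 = -8585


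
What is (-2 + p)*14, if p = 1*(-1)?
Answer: -42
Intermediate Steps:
p = -1
(-2 + p)*14 = (-2 - 1)*14 = -3*14 = -42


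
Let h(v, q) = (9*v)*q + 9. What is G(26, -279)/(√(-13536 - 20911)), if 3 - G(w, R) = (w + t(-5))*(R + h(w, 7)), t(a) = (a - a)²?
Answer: 35565*I*√703/4921 ≈ 191.62*I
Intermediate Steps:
t(a) = 0 (t(a) = 0² = 0)
h(v, q) = 9 + 9*q*v (h(v, q) = 9*q*v + 9 = 9 + 9*q*v)
G(w, R) = 3 - w*(9 + R + 63*w) (G(w, R) = 3 - (w + 0)*(R + (9 + 9*7*w)) = 3 - w*(R + (9 + 63*w)) = 3 - w*(9 + R + 63*w))
G(26, -279)/(√(-13536 - 20911)) = (3 - 1*(-279)*26 - 9*26*(1 + 7*26))/(√(-13536 - 20911)) = (3 + 7254 - 9*26*(1 + 182))/(√(-34447)) = (3 + 7254 - 9*26*183)/((7*I*√703)) = (3 + 7254 - 42822)*(-I*√703/4921) = -(-35565)*I*√703/4921 = 35565*I*√703/4921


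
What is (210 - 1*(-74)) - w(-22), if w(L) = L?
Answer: 306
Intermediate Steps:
(210 - 1*(-74)) - w(-22) = (210 - 1*(-74)) - 1*(-22) = (210 + 74) + 22 = 284 + 22 = 306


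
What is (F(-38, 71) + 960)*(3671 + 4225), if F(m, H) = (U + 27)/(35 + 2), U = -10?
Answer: 280600152/37 ≈ 7.5838e+6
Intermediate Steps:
F(m, H) = 17/37 (F(m, H) = (-10 + 27)/(35 + 2) = 17/37)
(F(-38, 71) + 960)*(3671 + 4225) = (17/37 + 960)*(3671 + 4225) = (35537/37)*7896 = 280600152/37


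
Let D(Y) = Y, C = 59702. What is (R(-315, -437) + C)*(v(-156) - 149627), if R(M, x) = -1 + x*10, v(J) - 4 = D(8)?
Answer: -8278347565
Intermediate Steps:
v(J) = 12 (v(J) = 4 + 8 = 12)
R(M, x) = -1 + 10*x
(R(-315, -437) + C)*(v(-156) - 149627) = ((-1 + 10*(-437)) + 59702)*(12 - 149627) = ((-1 - 4370) + 59702)*(-149615) = (-4371 + 59702)*(-149615) = 55331*(-149615) = -8278347565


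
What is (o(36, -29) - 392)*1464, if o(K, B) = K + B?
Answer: -563640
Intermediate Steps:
o(K, B) = B + K
(o(36, -29) - 392)*1464 = ((-29 + 36) - 392)*1464 = (7 - 392)*1464 = -385*1464 = -563640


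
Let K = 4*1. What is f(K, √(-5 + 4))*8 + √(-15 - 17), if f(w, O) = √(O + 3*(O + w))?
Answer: 16*√(3 + I) + 4*I*√2 ≈ 28.085 + 10.214*I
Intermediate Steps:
K = 4
f(w, O) = √(3*w + 4*O) (f(w, O) = √(O + (3*O + 3*w)) = √(3*w + 4*O))
f(K, √(-5 + 4))*8 + √(-15 - 17) = √(3*4 + 4*√(-5 + 4))*8 + √(-15 - 17) = √(12 + 4*√(-1))*8 + √(-32) = √(12 + 4*I)*8 + 4*I*√2 = 8*√(12 + 4*I) + 4*I*√2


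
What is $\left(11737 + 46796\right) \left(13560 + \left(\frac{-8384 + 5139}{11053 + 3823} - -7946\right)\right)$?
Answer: $\frac{18725878003863}{14876} \approx 1.2588 \cdot 10^{9}$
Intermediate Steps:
$\left(11737 + 46796\right) \left(13560 + \left(\frac{-8384 + 5139}{11053 + 3823} - -7946\right)\right) = 58533 \left(13560 + \left(- \frac{3245}{14876} + 7946\right)\right) = 58533 \left(13560 + \frac{118201451}{14876}\right) = 58533 \cdot \frac{319920011}{14876} = \frac{18725878003863}{14876}$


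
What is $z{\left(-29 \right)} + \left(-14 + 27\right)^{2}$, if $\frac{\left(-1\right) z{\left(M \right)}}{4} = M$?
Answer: $285$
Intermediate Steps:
$z{\left(M \right)} = - 4 M$
$z{\left(-29 \right)} + \left(-14 + 27\right)^{2} = \left(-4\right) \left(-29\right) + \left(-14 + 27\right)^{2} = 116 + 13^{2} = 116 + 169 = 285$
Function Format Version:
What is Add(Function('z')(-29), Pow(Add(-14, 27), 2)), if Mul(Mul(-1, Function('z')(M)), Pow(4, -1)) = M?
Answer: 285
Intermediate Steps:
Function('z')(M) = Mul(-4, M)
Add(Function('z')(-29), Pow(Add(-14, 27), 2)) = Add(Mul(-4, -29), Pow(Add(-14, 27), 2)) = Add(116, Pow(13, 2)) = Add(116, 169) = 285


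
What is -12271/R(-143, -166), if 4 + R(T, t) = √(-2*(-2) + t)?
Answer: 24542/89 + 110439*I*√2/178 ≈ 275.75 + 877.44*I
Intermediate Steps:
R(T, t) = -4 + √(4 + t) (R(T, t) = -4 + √(-2*(-2) + t) = -4 + √(4 + t))
-12271/R(-143, -166) = -12271/(-4 + √(4 - 166)) = -12271/(-4 + √(-162)) = -12271/(-4 + 9*I*√2)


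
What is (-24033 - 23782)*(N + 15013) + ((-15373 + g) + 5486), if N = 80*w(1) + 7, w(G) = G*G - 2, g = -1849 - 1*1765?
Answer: -714369601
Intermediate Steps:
g = -3614 (g = -1849 - 1765 = -3614)
w(G) = -2 + G**2 (w(G) = G**2 - 2 = -2 + G**2)
N = -73 (N = 80*(-2 + 1**2) + 7 = 80*(-2 + 1) + 7 = 80*(-1) + 7 = -80 + 7 = -73)
(-24033 - 23782)*(N + 15013) + ((-15373 + g) + 5486) = (-24033 - 23782)*(-73 + 15013) + ((-15373 - 3614) + 5486) = -47815*14940 + (-18987 + 5486) = -714356100 - 13501 = -714369601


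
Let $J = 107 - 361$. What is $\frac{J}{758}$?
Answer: $- \frac{127}{379} \approx -0.33509$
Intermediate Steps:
$J = -254$ ($J = 107 - 361 = -254$)
$\frac{J}{758} = - \frac{254}{758} = \left(-254\right) \frac{1}{758} = - \frac{127}{379}$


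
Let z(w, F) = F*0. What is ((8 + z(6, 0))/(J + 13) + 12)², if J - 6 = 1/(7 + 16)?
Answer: 7398400/47961 ≈ 154.26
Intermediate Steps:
z(w, F) = 0
J = 139/23 (J = 6 + 1/(7 + 16) = 6 + 1/23 = 139/23 ≈ 6.0435)
((8 + z(6, 0))/(J + 13) + 12)² = ((8 + 0)/(139/23 + 13) + 12)² = (8/(438/23) + 12)² = (8*(23/438) + 12)² = (92/219 + 12)² = (2720/219)² = 7398400/47961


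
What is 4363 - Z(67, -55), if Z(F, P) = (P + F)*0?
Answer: 4363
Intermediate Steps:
Z(F, P) = 0 (Z(F, P) = (F + P)*0 = 0)
4363 - Z(67, -55) = 4363 - 1*0 = 4363 + 0 = 4363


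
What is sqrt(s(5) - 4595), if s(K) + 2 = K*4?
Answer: I*sqrt(4577) ≈ 67.654*I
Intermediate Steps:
s(K) = -2 + 4*K (s(K) = -2 + K*4 = -2 + 4*K)
sqrt(s(5) - 4595) = sqrt((-2 + 4*5) - 4595) = sqrt((-2 + 20) - 4595) = sqrt(18 - 4595) = sqrt(-4577) = I*sqrt(4577)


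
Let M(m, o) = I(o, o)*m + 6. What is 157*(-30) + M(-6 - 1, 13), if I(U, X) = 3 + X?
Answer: -4816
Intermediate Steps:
M(m, o) = 6 + m*(3 + o) (M(m, o) = (3 + o)*m + 6 = m*(3 + o) + 6 = 6 + m*(3 + o))
157*(-30) + M(-6 - 1, 13) = 157*(-30) + (6 + (-6 - 1)*(3 + 13)) = -4710 + (6 - 7*16) = -4710 + (6 - 112) = -4710 - 106 = -4816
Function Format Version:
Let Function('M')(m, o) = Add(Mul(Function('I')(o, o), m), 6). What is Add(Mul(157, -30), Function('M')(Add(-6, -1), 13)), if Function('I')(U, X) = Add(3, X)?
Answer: -4816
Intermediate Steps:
Function('M')(m, o) = Add(6, Mul(m, Add(3, o))) (Function('M')(m, o) = Add(Mul(Add(3, o), m), 6) = Add(Mul(m, Add(3, o)), 6) = Add(6, Mul(m, Add(3, o))))
Add(Mul(157, -30), Function('M')(Add(-6, -1), 13)) = Add(Mul(157, -30), Add(6, Mul(Add(-6, -1), Add(3, 13)))) = Add(-4710, Add(6, Mul(-7, 16))) = Add(-4710, Add(6, -112)) = Add(-4710, -106) = -4816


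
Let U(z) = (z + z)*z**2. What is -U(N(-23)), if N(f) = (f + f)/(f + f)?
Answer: -2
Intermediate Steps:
N(f) = 1 (N(f) = (2*f)/((2*f)) = (2*f)*(1/(2*f)) = 1)
U(z) = 2*z**3 (U(z) = (2*z)*z**2 = 2*z**3)
-U(N(-23)) = -2*1**3 = -2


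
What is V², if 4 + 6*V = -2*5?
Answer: 49/9 ≈ 5.4444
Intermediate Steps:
V = -7/3 (V = -⅔ + (-2*5)/6 = -⅔ + (⅙)*(-10) = -⅔ - 5/3 = -7/3 ≈ -2.3333)
V² = (-7/3)² = 49/9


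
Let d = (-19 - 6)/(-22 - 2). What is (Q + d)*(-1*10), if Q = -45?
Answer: 5275/12 ≈ 439.58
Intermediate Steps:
d = 25/24 (d = -25/(-24) = -25*(-1/24) = 25/24 ≈ 1.0417)
(Q + d)*(-1*10) = (-45 + 25/24)*(-1*10) = -1055/24*(-10) = 5275/12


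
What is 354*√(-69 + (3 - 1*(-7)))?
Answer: 354*I*√59 ≈ 2719.1*I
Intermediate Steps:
354*√(-69 + (3 - 1*(-7))) = 354*√(-69 + (3 + 7)) = 354*√(-69 + 10) = 354*√(-59) = 354*(I*√59) = 354*I*√59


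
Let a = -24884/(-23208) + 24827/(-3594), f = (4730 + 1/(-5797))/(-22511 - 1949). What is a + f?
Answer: -1485539114901791/246396369379380 ≈ -6.0291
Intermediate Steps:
f = -27419809/141794620 (f = (4730 - 1/5797)/(-24460) = (27419809/5797)*(-1/24460) = -27419809/141794620 ≈ -0.19338)
a = -10140665/1737699 (a = -24884*(-1/23208) + 24827*(-1/3594) = 6221/5802 - 24827/3594 = -10140665/1737699 ≈ -5.8357)
a + f = -10140665/1737699 - 27419809/141794620 = -1485539114901791/246396369379380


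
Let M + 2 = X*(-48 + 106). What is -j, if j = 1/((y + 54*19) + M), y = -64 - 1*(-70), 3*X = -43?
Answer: -3/596 ≈ -0.0050336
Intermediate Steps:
X = -43/3 (X = (1/3)*(-43) = -43/3 ≈ -14.333)
y = 6 (y = -64 + 70 = 6)
M = -2500/3 (M = -2 - 43*(-48 + 106)/3 = -2 - 43/3*58 = -2 - 2494/3 = -2500/3 ≈ -833.33)
j = 3/596 (j = 1/((6 + 54*19) - 2500/3) = 1/((6 + 1026) - 2500/3) = 1/(1032 - 2500/3) = 1/(596/3) = 3/596 ≈ 0.0050336)
-j = -1*3/596 = -3/596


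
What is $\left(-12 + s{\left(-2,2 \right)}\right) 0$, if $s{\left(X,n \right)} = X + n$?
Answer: $0$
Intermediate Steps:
$\left(-12 + s{\left(-2,2 \right)}\right) 0 = \left(-12 + \left(-2 + 2\right)\right) 0 = \left(-12 + 0\right) 0 = \left(-12\right) 0 = 0$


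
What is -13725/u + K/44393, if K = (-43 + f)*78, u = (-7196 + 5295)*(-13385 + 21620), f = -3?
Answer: -20240399/253173279 ≈ -0.079947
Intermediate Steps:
u = -15654735 (u = -1901*8235 = -15654735)
K = -3588 (K = (-43 - 3)*78 = -46*78 = -3588)
-13725/u + K/44393 = -13725/(-15654735) - 3588/44393 = -13725*(-1/15654735) - 3588*1/44393 = 5/5703 - 3588/44393 = -20240399/253173279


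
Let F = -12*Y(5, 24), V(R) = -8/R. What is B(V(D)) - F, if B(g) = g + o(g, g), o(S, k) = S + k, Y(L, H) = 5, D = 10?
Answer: 288/5 ≈ 57.600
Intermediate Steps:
F = -60 (F = -12*5 = -60)
B(g) = 3*g (B(g) = g + (g + g) = g + 2*g = 3*g)
B(V(D)) - F = 3*(-8/10) - 1*(-60) = 3*(-8*⅒) + 60 = 3*(-⅘) + 60 = -12/5 + 60 = 288/5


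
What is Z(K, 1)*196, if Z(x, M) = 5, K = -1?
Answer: 980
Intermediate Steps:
Z(K, 1)*196 = 5*196 = 980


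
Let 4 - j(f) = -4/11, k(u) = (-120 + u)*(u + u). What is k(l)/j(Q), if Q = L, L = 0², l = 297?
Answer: 192753/8 ≈ 24094.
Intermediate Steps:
L = 0
Q = 0
k(u) = 2*u*(-120 + u) (k(u) = (-120 + u)*(2*u) = 2*u*(-120 + u))
j(f) = 48/11 (j(f) = 4 - (-4)/11 = 4 - 1*(-4/11) = 4 + 4/11 = 48/11)
k(l)/j(Q) = (2*297*(-120 + 297))/(48/11) = (2*297*177)*(11/48) = 105138*(11/48) = 192753/8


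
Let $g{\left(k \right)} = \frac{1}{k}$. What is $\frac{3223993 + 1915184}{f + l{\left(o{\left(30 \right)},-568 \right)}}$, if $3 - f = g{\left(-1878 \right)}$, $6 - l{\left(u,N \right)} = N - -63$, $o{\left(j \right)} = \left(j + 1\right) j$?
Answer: $\frac{9651374406}{965293} \approx 9998.4$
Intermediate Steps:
$o{\left(j \right)} = j \left(1 + j\right)$ ($o{\left(j \right)} = \left(1 + j\right) j = j \left(1 + j\right)$)
$l{\left(u,N \right)} = -57 - N$ ($l{\left(u,N \right)} = 6 - \left(N - -63\right) = 6 - \left(N + 63\right) = 6 - \left(63 + N\right) = -57 - N$)
$f = \frac{5635}{1878}$ ($f = 3 - \frac{1}{-1878} = 3 - - \frac{1}{1878} = 3 + \frac{1}{1878} = \frac{5635}{1878} \approx 3.0005$)
$\frac{3223993 + 1915184}{f + l{\left(o{\left(30 \right)},-568 \right)}} = \frac{3223993 + 1915184}{\frac{5635}{1878} - -511} = \frac{5139177}{\frac{5635}{1878} + \left(-57 + 568\right)} = \frac{5139177}{\frac{5635}{1878} + 511} = \frac{5139177}{\frac{965293}{1878}} = 5139177 \cdot \frac{1878}{965293} = \frac{9651374406}{965293}$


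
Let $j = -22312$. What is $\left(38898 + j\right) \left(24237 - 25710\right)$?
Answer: $-24431178$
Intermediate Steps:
$\left(38898 + j\right) \left(24237 - 25710\right) = \left(38898 - 22312\right) \left(24237 - 25710\right) = 16586 \left(-1473\right) = -24431178$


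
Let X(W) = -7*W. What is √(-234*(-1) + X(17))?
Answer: √115 ≈ 10.724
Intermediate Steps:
√(-234*(-1) + X(17)) = √(-234*(-1) - 7*17) = √(234 - 119) = √115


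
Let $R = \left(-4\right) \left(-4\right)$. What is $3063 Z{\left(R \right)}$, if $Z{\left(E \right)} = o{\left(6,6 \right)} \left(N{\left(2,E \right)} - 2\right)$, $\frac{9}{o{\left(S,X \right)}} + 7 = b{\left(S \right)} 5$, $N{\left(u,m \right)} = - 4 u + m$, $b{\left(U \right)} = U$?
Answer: $\frac{165402}{23} \approx 7191.4$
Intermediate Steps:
$N{\left(u,m \right)} = m - 4 u$
$o{\left(S,X \right)} = \frac{9}{-7 + 5 S}$ ($o{\left(S,X \right)} = \frac{9}{-7 + S 5} = \frac{9}{-7 + 5 S}$)
$R = 16$
$Z{\left(E \right)} = - \frac{90}{23} + \frac{9 E}{23}$ ($Z{\left(E \right)} = \frac{9}{-7 + 5 \cdot 6} \left(\left(E - 8\right) - 2\right) = \frac{9}{-7 + 30} \left(\left(E - 8\right) - 2\right) = \frac{9}{23} \left(\left(-8 + E\right) - 2\right) = 9 \cdot \frac{1}{23} \left(-10 + E\right) = \frac{9 \left(-10 + E\right)}{23} = - \frac{90}{23} + \frac{9 E}{23}$)
$3063 Z{\left(R \right)} = 3063 \left(- \frac{90}{23} + \frac{9}{23} \cdot 16\right) = 3063 \left(- \frac{90}{23} + \frac{144}{23}\right) = 3063 \cdot \frac{54}{23} = \frac{165402}{23}$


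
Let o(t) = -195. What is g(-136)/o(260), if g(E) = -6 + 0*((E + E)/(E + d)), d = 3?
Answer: 2/65 ≈ 0.030769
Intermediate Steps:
g(E) = -6 (g(E) = -6 + 0*((E + E)/(E + 3)) = -6 + 0*((2*E)/(3 + E)) = -6 + 0*(2*E/(3 + E)) = -6 + 0 = -6)
g(-136)/o(260) = -6/(-195) = -6*(-1/195) = 2/65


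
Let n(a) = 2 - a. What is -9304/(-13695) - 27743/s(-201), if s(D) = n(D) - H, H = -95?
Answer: -377167793/4081110 ≈ -92.418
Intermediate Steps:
s(D) = 97 - D (s(D) = (2 - D) - 1*(-95) = (2 - D) + 95 = 97 - D)
-9304/(-13695) - 27743/s(-201) = -9304/(-13695) - 27743/(97 - 1*(-201)) = -9304*(-1/13695) - 27743/(97 + 201) = 9304/13695 - 27743/298 = -377167793/4081110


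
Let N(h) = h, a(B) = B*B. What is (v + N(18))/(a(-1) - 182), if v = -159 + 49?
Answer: 92/181 ≈ 0.50829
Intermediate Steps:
a(B) = B²
v = -110
(v + N(18))/(a(-1) - 182) = (-110 + 18)/((-1)² - 182) = -92/(1 - 182) = -92/(-181) = -92*(-1/181) = 92/181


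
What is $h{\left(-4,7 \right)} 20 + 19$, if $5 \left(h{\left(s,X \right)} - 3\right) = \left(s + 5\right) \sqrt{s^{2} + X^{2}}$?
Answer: $79 + 4 \sqrt{65} \approx 111.25$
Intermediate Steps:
$h{\left(s,X \right)} = 3 + \frac{\sqrt{X^{2} + s^{2}} \left(5 + s\right)}{5}$ ($h{\left(s,X \right)} = 3 + \frac{\left(s + 5\right) \sqrt{s^{2} + X^{2}}}{5} = 3 + \frac{\left(5 + s\right) \sqrt{X^{2} + s^{2}}}{5} = 3 + \frac{\sqrt{X^{2} + s^{2}} \left(5 + s\right)}{5}$)
$h{\left(-4,7 \right)} 20 + 19 = \left(3 + \sqrt{7^{2} + \left(-4\right)^{2}} + \frac{1}{5} \left(-4\right) \sqrt{7^{2} + \left(-4\right)^{2}}\right) 20 + 19 = \left(3 + \sqrt{49 + 16} + \frac{1}{5} \left(-4\right) \sqrt{49 + 16}\right) 20 + 19 = \left(3 + \sqrt{65} + \frac{1}{5} \left(-4\right) \sqrt{65}\right) 20 + 19 = \left(3 + \sqrt{65} - \frac{4 \sqrt{65}}{5}\right) 20 + 19 = \left(3 + \frac{\sqrt{65}}{5}\right) 20 + 19 = \left(60 + 4 \sqrt{65}\right) + 19 = 79 + 4 \sqrt{65}$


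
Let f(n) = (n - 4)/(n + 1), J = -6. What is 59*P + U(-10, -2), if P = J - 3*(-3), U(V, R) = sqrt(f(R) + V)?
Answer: 177 + 2*I ≈ 177.0 + 2.0*I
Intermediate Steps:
f(n) = (-4 + n)/(1 + n)
U(V, R) = sqrt(V + (-4 + R)/(1 + R)) (U(V, R) = sqrt((-4 + R)/(1 + R) + V) = sqrt(V + (-4 + R)/(1 + R)))
P = 3 (P = -6 - 3*(-3) = -6 + 9 = 3)
59*P + U(-10, -2) = 59*3 + sqrt((-4 - 2 - 10*(1 - 2))/(1 - 2)) = 177 + sqrt((-4 - 2 - 10*(-1))/(-1)) = 177 + sqrt(-(-4 - 2 + 10)) = 177 + sqrt(-1*4) = 177 + sqrt(-4) = 177 + 2*I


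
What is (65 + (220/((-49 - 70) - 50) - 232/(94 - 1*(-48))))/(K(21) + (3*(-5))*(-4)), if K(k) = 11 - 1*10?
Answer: 744711/731939 ≈ 1.0175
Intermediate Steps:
K(k) = 1 (K(k) = 11 - 10 = 1)
(65 + (220/((-49 - 70) - 50) - 232/(94 - 1*(-48))))/(K(21) + (3*(-5))*(-4)) = (65 + (220/((-49 - 70) - 50) - 232/(94 - 1*(-48))))/(1 + (3*(-5))*(-4)) = (65 + (220/(-119 - 50) - 232/(94 + 48)))/(1 - 15*(-4)) = (65 + (220/(-169) - 232/142))/(1 + 60) = (65 + (220*(-1/169) - 232*1/142))/61 = (65 + (-220/169 - 116/71))*(1/61) = (65 - 35224/11999)*(1/61) = (744711/11999)*(1/61) = 744711/731939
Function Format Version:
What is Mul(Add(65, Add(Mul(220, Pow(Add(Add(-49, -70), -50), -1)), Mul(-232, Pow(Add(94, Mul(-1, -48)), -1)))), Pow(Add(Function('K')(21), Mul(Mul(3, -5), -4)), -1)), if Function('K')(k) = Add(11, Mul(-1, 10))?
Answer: Rational(744711, 731939) ≈ 1.0175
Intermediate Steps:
Function('K')(k) = 1 (Function('K')(k) = Add(11, -10) = 1)
Mul(Add(65, Add(Mul(220, Pow(Add(Add(-49, -70), -50), -1)), Mul(-232, Pow(Add(94, Mul(-1, -48)), -1)))), Pow(Add(Function('K')(21), Mul(Mul(3, -5), -4)), -1)) = Mul(Add(65, Add(Mul(220, Pow(Add(Add(-49, -70), -50), -1)), Mul(-232, Pow(Add(94, Mul(-1, -48)), -1)))), Pow(Add(1, Mul(Mul(3, -5), -4)), -1)) = Mul(Add(65, Add(Mul(220, Pow(Add(-119, -50), -1)), Mul(-232, Pow(Add(94, 48), -1)))), Pow(Add(1, Mul(-15, -4)), -1)) = Mul(Add(65, Add(Mul(220, Pow(-169, -1)), Mul(-232, Pow(142, -1)))), Pow(Add(1, 60), -1)) = Mul(Add(65, Add(Mul(220, Rational(-1, 169)), Mul(-232, Rational(1, 142)))), Pow(61, -1)) = Mul(Add(65, Add(Rational(-220, 169), Rational(-116, 71))), Rational(1, 61)) = Mul(Add(65, Rational(-35224, 11999)), Rational(1, 61)) = Mul(Rational(744711, 11999), Rational(1, 61)) = Rational(744711, 731939)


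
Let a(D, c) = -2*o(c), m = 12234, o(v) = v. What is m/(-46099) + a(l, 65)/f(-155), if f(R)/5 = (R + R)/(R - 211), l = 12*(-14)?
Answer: -221235312/7145345 ≈ -30.962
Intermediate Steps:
l = -168
a(D, c) = -2*c
f(R) = 10*R/(-211 + R) (f(R) = 5*((R + R)/(R - 211)) = 5*((2*R)/(-211 + R)) = 5*(2*R/(-211 + R)) = 10*R/(-211 + R))
m/(-46099) + a(l, 65)/f(-155) = 12234/(-46099) + (-2*65)/((10*(-155)/(-211 - 155))) = 12234*(-1/46099) - 130/(10*(-155)/(-366)) = -12234/46099 - 130/(10*(-155)*(-1/366)) = -12234/46099 - 130/775/183 = -12234/46099 - 130*183/775 = -12234/46099 - 4758/155 = -221235312/7145345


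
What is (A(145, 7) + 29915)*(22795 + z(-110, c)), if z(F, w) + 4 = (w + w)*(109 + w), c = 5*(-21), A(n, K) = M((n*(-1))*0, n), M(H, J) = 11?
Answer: 656905626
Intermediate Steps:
A(n, K) = 11
c = -105
z(F, w) = -4 + 2*w*(109 + w) (z(F, w) = -4 + (w + w)*(109 + w) = -4 + (2*w)*(109 + w) = -4 + 2*w*(109 + w))
(A(145, 7) + 29915)*(22795 + z(-110, c)) = (11 + 29915)*(22795 + (-4 + 2*(-105)² + 218*(-105))) = 29926*(22795 + (-4 + 2*11025 - 22890)) = 29926*(22795 + (-4 + 22050 - 22890)) = 29926*(22795 - 844) = 29926*21951 = 656905626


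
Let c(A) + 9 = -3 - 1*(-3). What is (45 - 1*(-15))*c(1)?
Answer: -540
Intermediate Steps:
c(A) = -9 (c(A) = -9 + (-3 - 1*(-3)) = -9 + (-3 + 3) = -9 + 0 = -9)
(45 - 1*(-15))*c(1) = (45 - 1*(-15))*(-9) = (45 + 15)*(-9) = 60*(-9) = -540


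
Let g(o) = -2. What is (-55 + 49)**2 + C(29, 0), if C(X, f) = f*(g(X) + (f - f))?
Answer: 36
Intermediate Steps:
C(X, f) = -2*f (C(X, f) = f*(-2 + (f - f)) = f*(-2 + 0) = f*(-2) = -2*f)
(-55 + 49)**2 + C(29, 0) = (-55 + 49)**2 - 2*0 = (-6)**2 + 0 = 36 + 0 = 36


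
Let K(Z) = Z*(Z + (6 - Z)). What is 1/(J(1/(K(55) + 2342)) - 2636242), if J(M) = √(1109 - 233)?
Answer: -1318121/3474885940844 - √219/3474885940844 ≈ -3.7933e-7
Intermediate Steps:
K(Z) = 6*Z (K(Z) = Z*6 = 6*Z)
J(M) = 2*√219 (J(M) = √876 = 2*√219)
1/(J(1/(K(55) + 2342)) - 2636242) = 1/(2*√219 - 2636242) = 1/(-2636242 + 2*√219)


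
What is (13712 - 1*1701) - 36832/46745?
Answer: 561417363/46745 ≈ 12010.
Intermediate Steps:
(13712 - 1*1701) - 36832/46745 = (13712 - 1701) - 36832*1/46745 = 12011 - 36832/46745 = 561417363/46745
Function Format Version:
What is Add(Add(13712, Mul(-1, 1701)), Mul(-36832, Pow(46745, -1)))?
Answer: Rational(561417363, 46745) ≈ 12010.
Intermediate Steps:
Add(Add(13712, Mul(-1, 1701)), Mul(-36832, Pow(46745, -1))) = Add(Add(13712, -1701), Mul(-36832, Rational(1, 46745))) = Add(12011, Rational(-36832, 46745)) = Rational(561417363, 46745)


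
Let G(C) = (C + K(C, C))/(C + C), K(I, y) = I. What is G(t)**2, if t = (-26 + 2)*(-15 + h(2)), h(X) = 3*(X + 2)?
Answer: 1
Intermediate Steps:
h(X) = 6 + 3*X (h(X) = 3*(2 + X) = 6 + 3*X)
t = 72 (t = (-26 + 2)*(-15 + (6 + 3*2)) = -24*(-15 + (6 + 6)) = -24*(-15 + 12) = -24*(-3) = 72)
G(C) = 1 (G(C) = (C + C)/(C + C) = (2*C)/((2*C)) = (2*C)*(1/(2*C)) = 1)
G(t)**2 = 1**2 = 1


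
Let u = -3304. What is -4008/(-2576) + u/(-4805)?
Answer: 3471193/1547210 ≈ 2.2435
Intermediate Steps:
-4008/(-2576) + u/(-4805) = -4008/(-2576) - 3304/(-4805) = -4008*(-1/2576) - 3304*(-1/4805) = 501/322 + 3304/4805 = 3471193/1547210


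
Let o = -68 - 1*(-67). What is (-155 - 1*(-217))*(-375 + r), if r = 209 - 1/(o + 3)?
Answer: -10323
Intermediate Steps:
o = -1 (o = -68 + 67 = -1)
r = 417/2 (r = 209 - 1/(-1 + 3) = 209 - 1/2 = 209 - 1*½ = 209 - ½ = 417/2 ≈ 208.50)
(-155 - 1*(-217))*(-375 + r) = (-155 - 1*(-217))*(-375 + 417/2) = (-155 + 217)*(-333/2) = 62*(-333/2) = -10323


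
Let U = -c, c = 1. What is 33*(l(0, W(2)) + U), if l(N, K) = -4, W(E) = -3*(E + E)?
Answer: -165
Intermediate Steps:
W(E) = -6*E
U = -1 (U = -1*1 = -1)
33*(l(0, W(2)) + U) = 33*(-4 - 1) = 33*(-5) = -165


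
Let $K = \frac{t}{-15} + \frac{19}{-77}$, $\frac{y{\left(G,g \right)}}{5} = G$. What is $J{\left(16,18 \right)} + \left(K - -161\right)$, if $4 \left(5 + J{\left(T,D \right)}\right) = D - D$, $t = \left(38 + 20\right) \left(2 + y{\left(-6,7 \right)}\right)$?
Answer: $\frac{304943}{1155} \approx 264.02$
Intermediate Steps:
$y{\left(G,g \right)} = 5 G$
$t = -1624$ ($t = \left(38 + 20\right) \left(2 + 5 \left(-6\right)\right) = 58 \left(2 - 30\right) = 58 \left(-28\right) = -1624$)
$J{\left(T,D \right)} = -5$ ($J{\left(T,D \right)} = -5 + \frac{D - D}{4} = -5 + \frac{1}{4} \cdot 0 = -5 + 0 = -5$)
$K = \frac{124763}{1155}$ ($K = - \frac{1624}{-15} + \frac{19}{-77} = \left(-1624\right) \left(- \frac{1}{15}\right) + 19 \left(- \frac{1}{77}\right) = \frac{1624}{15} - \frac{19}{77} = \frac{124763}{1155} \approx 108.02$)
$J{\left(16,18 \right)} + \left(K - -161\right) = -5 + \left(\frac{124763}{1155} - -161\right) = -5 + \left(\frac{124763}{1155} + 161\right) = -5 + \frac{310718}{1155} = \frac{304943}{1155}$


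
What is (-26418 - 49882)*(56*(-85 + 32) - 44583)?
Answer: 3628141300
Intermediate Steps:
(-26418 - 49882)*(56*(-85 + 32) - 44583) = -76300*(56*(-53) - 44583) = -76300*(-2968 - 44583) = -76300*(-47551) = 3628141300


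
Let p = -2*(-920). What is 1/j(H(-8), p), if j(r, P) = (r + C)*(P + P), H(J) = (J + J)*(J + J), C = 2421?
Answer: 1/9851360 ≈ 1.0151e-7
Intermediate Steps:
H(J) = 4*J² (H(J) = (2*J)*(2*J) = 4*J²)
p = 1840
j(r, P) = 2*P*(2421 + r) (j(r, P) = (r + 2421)*(P + P) = (2421 + r)*(2*P) = 2*P*(2421 + r))
1/j(H(-8), p) = 1/(2*1840*(2421 + 4*(-8)²)) = 1/(2*1840*(2421 + 4*64)) = 1/(2*1840*(2421 + 256)) = 1/(2*1840*2677) = 1/9851360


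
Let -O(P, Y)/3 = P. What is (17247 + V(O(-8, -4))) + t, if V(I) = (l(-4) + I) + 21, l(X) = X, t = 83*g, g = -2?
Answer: 17122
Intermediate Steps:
O(P, Y) = -3*P
t = -166 (t = 83*(-2) = -166)
V(I) = 17 + I (V(I) = (-4 + I) + 21 = 17 + I)
(17247 + V(O(-8, -4))) + t = (17247 + (17 - 3*(-8))) - 166 = (17247 + (17 + 24)) - 166 = (17247 + 41) - 166 = 17288 - 166 = 17122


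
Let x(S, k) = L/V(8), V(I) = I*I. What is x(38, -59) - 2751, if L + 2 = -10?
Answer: -44019/16 ≈ -2751.2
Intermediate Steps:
V(I) = I**2
L = -12 (L = -2 - 10 = -12)
x(S, k) = -3/16 (x(S, k) = -12/(8**2) = -12/64 = -12*1/64 = -3/16)
x(38, -59) - 2751 = -3/16 - 2751 = -44019/16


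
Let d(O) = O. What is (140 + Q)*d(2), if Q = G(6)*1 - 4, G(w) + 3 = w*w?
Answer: 338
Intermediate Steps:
G(w) = -3 + w² (G(w) = -3 + w*w = -3 + w²)
Q = 29 (Q = (-3 + 6²)*1 - 4 = (-3 + 36)*1 - 4 = 33*1 - 4 = 33 - 4 = 29)
(140 + Q)*d(2) = (140 + 29)*2 = 169*2 = 338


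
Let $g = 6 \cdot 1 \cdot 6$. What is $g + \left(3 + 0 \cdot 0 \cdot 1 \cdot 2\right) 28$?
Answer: $120$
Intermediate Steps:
$g = 36$ ($g = 6 \cdot 6 = 36$)
$g + \left(3 + 0 \cdot 0 \cdot 1 \cdot 2\right) 28 = 36 + \left(3 + 0 \cdot 0 \cdot 1 \cdot 2\right) 28 = 36 + \left(3 + 0 \cdot 1 \cdot 2\right) 28 = 36 + \left(3 + 0 \cdot 2\right) 28 = 36 + \left(3 + 0\right) 28 = 36 + 3 \cdot 28 = 36 + 84 = 120$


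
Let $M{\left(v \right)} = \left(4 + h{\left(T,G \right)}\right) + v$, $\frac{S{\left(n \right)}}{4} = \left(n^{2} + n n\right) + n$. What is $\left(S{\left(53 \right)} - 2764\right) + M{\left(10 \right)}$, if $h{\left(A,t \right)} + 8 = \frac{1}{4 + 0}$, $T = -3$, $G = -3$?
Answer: $\frac{79705}{4} \approx 19926.0$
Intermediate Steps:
$S{\left(n \right)} = 4 n + 8 n^{2}$ ($S{\left(n \right)} = 4 \left(\left(n^{2} + n n\right) + n\right) = 4 \left(\left(n^{2} + n^{2}\right) + n\right) = 4 \left(2 n^{2} + n\right) = 4 \left(n + 2 n^{2}\right) = 4 n + 8 n^{2}$)
$h{\left(A,t \right)} = - \frac{31}{4}$ ($h{\left(A,t \right)} = -8 + \frac{1}{4 + 0} = -8 + \frac{1}{4} = - \frac{31}{4}$)
$M{\left(v \right)} = - \frac{15}{4} + v$ ($M{\left(v \right)} = \left(4 - \frac{31}{4}\right) + v = - \frac{15}{4} + v$)
$\left(S{\left(53 \right)} - 2764\right) + M{\left(10 \right)} = \left(4 \cdot 53 \left(1 + 2 \cdot 53\right) - 2764\right) + \left(- \frac{15}{4} + 10\right) = \left(4 \cdot 53 \left(1 + 106\right) - 2764\right) + \frac{25}{4} = \left(4 \cdot 53 \cdot 107 - 2764\right) + \frac{25}{4} = \left(22684 - 2764\right) + \frac{25}{4} = 19920 + \frac{25}{4} = \frac{79705}{4}$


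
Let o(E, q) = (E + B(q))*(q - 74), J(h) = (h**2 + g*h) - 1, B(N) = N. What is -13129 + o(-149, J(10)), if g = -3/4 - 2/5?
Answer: -55837/4 ≈ -13959.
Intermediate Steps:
g = -23/20 (g = -3*1/4 - 2*1/5 = -3/4 - 2/5 = -23/20 ≈ -1.1500)
J(h) = -1 + h**2 - 23*h/20 (J(h) = (h**2 - 23*h/20) - 1 = -1 + h**2 - 23*h/20)
o(E, q) = (-74 + q)*(E + q) (o(E, q) = (E + q)*(q - 74) = (E + q)*(-74 + q) = (-74 + q)*(E + q))
-13129 + o(-149, J(10)) = -13129 + ((-1 + 10**2 - 23/20*10)**2 - 74*(-149) - 74*(-1 + 10**2 - 23/20*10) - 149*(-1 + 10**2 - 23/20*10)) = -13129 + ((-1 + 100 - 23/2)**2 + 11026 - 74*(-1 + 100 - 23/2) - 149*(-1 + 100 - 23/2)) = -13129 + ((175/2)**2 + 11026 - 74*175/2 - 149*175/2) = -13129 + (30625/4 + 11026 - 6475 - 26075/2) = -13129 - 3321/4 = -55837/4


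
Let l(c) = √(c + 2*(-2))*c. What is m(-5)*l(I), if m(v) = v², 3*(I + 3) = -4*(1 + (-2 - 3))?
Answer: 175*I*√15/9 ≈ 75.308*I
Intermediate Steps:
I = 7/3 (I = -3 + (-4*(1 + (-2 - 3)))/3 = -3 + (-4*(1 - 5))/3 = -3 + (-4*(-4))/3 = -3 + (⅓)*16 = -3 + 16/3 = 7/3 ≈ 2.3333)
l(c) = c*√(-4 + c) (l(c) = √(c - 4)*c = √(-4 + c)*c = c*√(-4 + c))
m(-5)*l(I) = (-5)²*(7*√(-4 + 7/3)/3) = 25*(7*√(-5/3)/3) = 25*(7*(I*√15/3)/3) = 25*(7*I*√15/9) = 175*I*√15/9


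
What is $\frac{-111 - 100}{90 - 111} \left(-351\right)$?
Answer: $- \frac{24687}{7} \approx -3526.7$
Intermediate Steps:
$\frac{-111 - 100}{90 - 111} \left(-351\right) = - \frac{211}{-21} \left(-351\right) = \left(-211\right) \left(- \frac{1}{21}\right) \left(-351\right) = \frac{211}{21} \left(-351\right) = - \frac{24687}{7}$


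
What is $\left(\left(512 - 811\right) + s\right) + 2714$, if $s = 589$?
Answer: $3004$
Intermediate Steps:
$\left(\left(512 - 811\right) + s\right) + 2714 = \left(\left(512 - 811\right) + 589\right) + 2714 = \left(-299 + 589\right) + 2714 = 290 + 2714 = 3004$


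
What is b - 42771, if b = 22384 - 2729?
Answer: -23116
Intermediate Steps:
b = 19655
b - 42771 = 19655 - 42771 = -23116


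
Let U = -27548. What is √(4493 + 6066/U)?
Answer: √852384003926/13774 ≈ 67.028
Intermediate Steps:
√(4493 + 6066/U) = √(4493 + 6066/(-27548)) = √(4493 + 6066*(-1/27548)) = √(4493 - 3033/13774) = √(61883549/13774) = √852384003926/13774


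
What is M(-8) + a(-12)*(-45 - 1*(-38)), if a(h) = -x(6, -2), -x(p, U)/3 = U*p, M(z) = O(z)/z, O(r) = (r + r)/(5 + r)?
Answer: 754/3 ≈ 251.33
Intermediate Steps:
O(r) = 2*r/(5 + r) (O(r) = (2*r)/(5 + r) = 2*r/(5 + r))
M(z) = 2/(5 + z) (M(z) = (2*z/(5 + z))/z = 2/(5 + z))
x(p, U) = -3*U*p
a(h) = -36 (a(h) = -(-3)*(-2)*6 = -1*36 = -36)
M(-8) + a(-12)*(-45 - 1*(-38)) = 2/(5 - 8) - 36*(-45 - 1*(-38)) = 2/(-3) - 36*(-45 + 38) = 2*(-⅓) - 36*(-7) = -⅔ + 252 = 754/3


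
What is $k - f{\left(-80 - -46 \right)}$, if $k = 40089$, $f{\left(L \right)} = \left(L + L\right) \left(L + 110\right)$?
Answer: $45257$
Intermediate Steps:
$f{\left(L \right)} = 2 L \left(110 + L\right)$
$k - f{\left(-80 - -46 \right)} = 40089 - 2 \left(-80 - -46\right) \left(110 - 34\right) = 40089 - 2 \left(-80 + 46\right) \left(110 + \left(-80 + 46\right)\right) = 40089 - 2 \left(-34\right) \left(110 - 34\right) = 40089 - 2 \left(-34\right) 76 = 40089 - -5168 = 40089 + 5168 = 45257$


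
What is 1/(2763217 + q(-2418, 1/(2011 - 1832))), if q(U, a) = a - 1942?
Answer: 179/494268226 ≈ 3.6215e-7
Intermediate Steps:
q(U, a) = -1942 + a
1/(2763217 + q(-2418, 1/(2011 - 1832))) = 1/(2763217 + (-1942 + 1/(2011 - 1832))) = 1/(2763217 + (-1942 + 1/179)) = 1/(2763217 - 347617/179) = 1/(494268226/179) = 179/494268226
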